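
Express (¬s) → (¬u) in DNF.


Step 1: Rewrite (¬s) → (¬u) as ¬(¬s) ∨ (¬u).
Step 2: Eliminate any double negations (¬¬X = X).

s ∨ (¬u)


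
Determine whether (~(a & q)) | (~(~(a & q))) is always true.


Build the truth table over {a, q}:
a | q | φ
---------
False | False | True
True | False | True
False | True | True
True | True | True
Every row evaluates to true.

Yes, it is a tautology.


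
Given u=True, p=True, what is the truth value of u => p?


Implication is false only when antecedent is true and consequent is false.
Substitute: u=True, p=True.
True => True evaluates to True.

True


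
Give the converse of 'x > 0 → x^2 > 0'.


The converse of (P → Q) is (Q → P). It is not in general equivalent to the original.
Here P = 'x > 0' and Q = 'x^2 > 0'.

If x^2 > 0, then x > 0.


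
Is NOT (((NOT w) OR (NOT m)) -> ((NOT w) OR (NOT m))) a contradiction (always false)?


Truth table over {m, w}:
m | w | φ
---------
F | F | F
T | F | F
F | T | F
T | T | F
Every row is false.

Yes, it is a contradiction.


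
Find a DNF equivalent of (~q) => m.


Step 1: Rewrite (¬q) → m as ¬(¬q) ∨ m.
Step 2: Eliminate any double negations (¬¬X = X).

q | m


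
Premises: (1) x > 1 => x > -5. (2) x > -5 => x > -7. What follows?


Hypothetical syllogism: from (P → Q) and (Q → R), infer (P → R).
Chain the two implications through the shared middle term 'x > -5'.

x > 1 => x > -7


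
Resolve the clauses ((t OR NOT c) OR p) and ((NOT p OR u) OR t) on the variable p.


The clauses contain complementary literals p and NOTp.
Resolution eliminates this pair and disjoins the remaining literals (merging duplicates).

((NOT c OR t) OR u)


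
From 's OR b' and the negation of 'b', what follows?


Disjunctive syllogism: from (P ∨ Q) and ¬P, infer Q.
One disjunct, 'b', is ruled out; the other must hold.

s


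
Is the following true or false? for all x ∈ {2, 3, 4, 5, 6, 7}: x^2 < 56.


Evaluate the predicate on each element: 2:T, 3:T, 4:T, 5:T, 6:T, 7:T.
Every element satisfies the predicate.

T


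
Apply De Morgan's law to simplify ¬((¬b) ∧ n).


De Morgan: the negation of a conjunction is the disjunction of the negations.
Distribute ¬ across ∧, flipping it to ∨, and negate each literal.

b ∨ (¬n)


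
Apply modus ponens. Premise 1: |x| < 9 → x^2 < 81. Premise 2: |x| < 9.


Modus ponens: from (P → Q) and P, infer Q.
P = '|x| < 9' is asserted, and P → Q holds, so Q follows.

x^2 < 81.


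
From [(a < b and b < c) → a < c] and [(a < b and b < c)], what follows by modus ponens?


Modus ponens: from (P → Q) and P, infer Q.
P = '(a < b and b < c)' is asserted, and P → Q holds, so Q follows.

a < c.


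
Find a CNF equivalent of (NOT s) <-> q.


Step 1: Rewrite (¬s) ↔ q as ((¬s) → q) ∧ (q → (¬s)).
Step 2: Rewrite each implication as a disjunction.
Step 3: Eliminate any double negations (¬¬X = X).

(s OR q) AND ((NOT q) OR (NOT s))


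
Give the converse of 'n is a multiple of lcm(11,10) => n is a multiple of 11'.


The converse of (P → Q) is (Q → P). It is not in general equivalent to the original.
Here P = 'n is a multiple of lcm(11,10)' and Q = 'n is a multiple of 11'.

If n is a multiple of 11, then n is a multiple of lcm(11,10).


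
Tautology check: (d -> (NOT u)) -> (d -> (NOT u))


Build the truth table over {d, u}:
d | u | φ
---------
F | F | T
T | F | T
F | T | T
T | T | T
Every row evaluates to true.

Yes, it is a tautology.


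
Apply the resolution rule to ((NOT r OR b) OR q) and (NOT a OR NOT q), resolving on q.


The clauses contain complementary literals q and NOTq.
Resolution eliminates this pair and disjoins the remaining literals (merging duplicates).

((b OR NOT r) OR NOT a)


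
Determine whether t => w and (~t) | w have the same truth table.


Compare truth tables:
t | w | φ | ψ
-------------
False | False | True | True
True | False | False | False
False | True | True | True
True | True | True | True
The columns φ and ψ agree on every row.

Yes, they are logically equivalent.


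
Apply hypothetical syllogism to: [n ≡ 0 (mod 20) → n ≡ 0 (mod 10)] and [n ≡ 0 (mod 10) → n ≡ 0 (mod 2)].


Hypothetical syllogism: from (P → Q) and (Q → R), infer (P → R).
Chain the two implications through the shared middle term 'n ≡ 0 (mod 10)'.

n ≡ 0 (mod 20) → n ≡ 0 (mod 2)


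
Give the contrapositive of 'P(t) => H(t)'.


The contrapositive of (P → Q) is (¬Q → ¬P); it is logically equivalent to the original.
Here P = 'P(t)' and Q = 'H(t)'.

If not (H(t)), then not (P(t)).


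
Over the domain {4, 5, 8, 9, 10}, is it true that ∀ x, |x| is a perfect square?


Evaluate the predicate on each element: 4:T, 5:F, 8:F, 9:T, 10:F.
Counterexample x = 5 fails the predicate.

F


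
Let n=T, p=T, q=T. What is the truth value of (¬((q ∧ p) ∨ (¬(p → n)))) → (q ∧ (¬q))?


Substitute n=T, p=T, q=T:
q ∧ p = T ∧ T = T
p → n = T → T = T
¬(p → n) = F
(q ∧ p) ∨ (¬(p → n)) = T ∨ F = T
¬((q ∧ p) ∨ (¬(p → n))) = F
¬q = F
q ∧ (¬q) = T ∧ F = F
(¬((q ∧ p) ∨ (¬(p → n)))) → (q ∧ (¬q)) = F → F = T

T


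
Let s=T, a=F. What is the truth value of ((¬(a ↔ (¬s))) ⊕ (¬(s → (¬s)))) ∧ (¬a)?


Substitute s=T, a=F:
¬s = F
a ↔ (¬s) = F ↔ F = T
¬(a ↔ (¬s)) = F
¬s = F
s → (¬s) = T → F = F
¬(s → (¬s)) = T
(¬(a ↔ (¬s))) ⊕ (¬(s → (¬s))) = F ⊕ T = T
¬a = T
((¬(a ↔ (¬s))) ⊕ (¬(s → (¬s)))) ∧ (¬a) = T ∧ T = T

T


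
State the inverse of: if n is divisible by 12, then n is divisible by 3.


The inverse of (P → Q) is (¬P → ¬Q). It is equivalent to the converse, not to the original.
Here P = 'n is divisible by 12' and Q = 'n is divisible by 3'.

If not (n is divisible by 12), then not (n is divisible by 3).


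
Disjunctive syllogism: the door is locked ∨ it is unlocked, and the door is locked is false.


Disjunctive syllogism: from (P ∨ Q) and ¬P, infer Q.
One disjunct, 'the door is locked', is ruled out; the other must hold.

it is unlocked


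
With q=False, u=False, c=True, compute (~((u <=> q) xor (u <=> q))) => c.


Substitute q=False, u=False, c=True:
u <=> q = False <=> False = True
u <=> q = False <=> False = True
(u <=> q) xor (u <=> q) = True xor True = False
~((u <=> q) xor (u <=> q)) = True
(~((u <=> q) xor (u <=> q))) => c = True => True = True

True


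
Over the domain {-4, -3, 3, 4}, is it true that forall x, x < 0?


Evaluate the predicate on each element: -4:True, -3:True, 3:False, 4:False.
Counterexample x = 3 fails the predicate.

False


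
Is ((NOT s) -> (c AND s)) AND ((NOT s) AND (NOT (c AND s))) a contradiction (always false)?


Truth table over {c, s}:
c | s | φ
---------
F | F | F
T | F | F
F | T | F
T | T | F
Every row is false.

Yes, it is a contradiction.


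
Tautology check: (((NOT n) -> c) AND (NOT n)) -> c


Build the truth table over {c, n}:
c | n | φ
---------
F | F | T
T | F | T
F | T | T
T | T | T
Every row evaluates to true.

Yes, it is a tautology.


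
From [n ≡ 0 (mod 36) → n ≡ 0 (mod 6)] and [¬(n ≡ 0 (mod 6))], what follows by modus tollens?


Modus tollens: from (P → Q) and ¬Q, infer ¬P.
Q = 'n ≡ 0 (mod 6)' is denied; since P → Q, P must also fail.

Not (n ≡ 0 (mod 36)).


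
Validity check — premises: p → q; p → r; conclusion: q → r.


This is (no valid rule). There exist truth assignments where the premises are all true but the conclusion is false.

Invalid.


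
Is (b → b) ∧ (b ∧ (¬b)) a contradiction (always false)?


Truth table over {b}:
b | φ
-----
F | F
T | F
Every row is false.

Yes, it is a contradiction.


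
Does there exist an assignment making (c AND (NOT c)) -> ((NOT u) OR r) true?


Search for a satisfying assignment over {c, r, u}.
Try c=F, r=F, u=F: the formula evaluates to T.
A satisfying assignment exists.

Satisfiable.


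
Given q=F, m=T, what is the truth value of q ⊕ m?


Exclusive or is true when exactly one operand is true.
Substitute: q=F, m=T.
F ⊕ T evaluates to T.

T


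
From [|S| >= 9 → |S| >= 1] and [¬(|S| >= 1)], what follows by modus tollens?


Modus tollens: from (P → Q) and ¬Q, infer ¬P.
Q = '|S| >= 1' is denied; since P → Q, P must also fail.

Not (|S| >= 9).


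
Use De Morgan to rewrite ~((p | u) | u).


De Morgan: the negation of a disjunction is the conjunction of the negations.
Distribute ~ across |, flipping it to &, and negate each literal.

((~p) & (~u)) & (~u)


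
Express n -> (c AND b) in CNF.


Step 1: Rewrite n → (c ∧ b) as ¬n ∨ (c ∧ b).
Step 2: Distribute ∨ over ∧.

((NOT n) OR c) AND ((NOT n) OR b)


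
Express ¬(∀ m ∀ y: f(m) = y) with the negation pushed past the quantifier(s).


Negation flips each quantifier (∀↔∃) and negates the inner predicate.
¬(∀ m ∀ y: φ) = ∃ m ∃ y: ¬φ.

∃ m ∃ y: ¬(f(m) = y)


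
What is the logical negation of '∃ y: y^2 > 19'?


¬(∀ x: φ) = ∃ x: ¬φ, and ¬(∃ x: φ) = ∀ x: ¬φ.
Apply to the existential statement.

∀ y: ¬(y^2 > 19)


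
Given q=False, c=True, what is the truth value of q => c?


Implication is false only when antecedent is true and consequent is false.
Substitute: q=False, c=True.
False => True evaluates to True.

True


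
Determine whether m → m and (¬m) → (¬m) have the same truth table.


Compare truth tables:
m | φ | ψ
---------
F | T | T
T | T | T
The columns φ and ψ agree on every row.

Yes, they are logically equivalent.


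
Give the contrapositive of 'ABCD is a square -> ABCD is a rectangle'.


The contrapositive of (P → Q) is (¬Q → ¬P); it is logically equivalent to the original.
Here P = 'ABCD is a square' and Q = 'ABCD is a rectangle'.

If not (ABCD is a rectangle), then not (ABCD is a square).


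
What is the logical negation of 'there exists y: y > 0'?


¬(for all x: φ) = there exists x: ¬φ, and ¬(there exists x: φ) = for all x: ¬φ.
Apply to the existential statement.

for all y: NOT(y > 0)


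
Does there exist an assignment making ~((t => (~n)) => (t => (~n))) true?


Check all 4 assignments over {n, t}:
n | t | φ
---------
False | False | False
True | False | False
False | True | False
True | True | False
No assignment makes the formula true.

Unsatisfiable.


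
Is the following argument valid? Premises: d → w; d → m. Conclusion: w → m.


This is (no valid rule). There exist truth assignments where the premises are all true but the conclusion is false.

Invalid.


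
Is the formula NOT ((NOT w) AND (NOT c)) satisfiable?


Search for a satisfying assignment over {c, w}.
Try c=T, w=F: the formula evaluates to T.
A satisfying assignment exists.

Satisfiable.


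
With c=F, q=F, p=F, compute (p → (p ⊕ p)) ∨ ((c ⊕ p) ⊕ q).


Substitute c=F, q=F, p=F:
p ⊕ p = F ⊕ F = F
p → (p ⊕ p) = F → F = T
c ⊕ p = F ⊕ F = F
(c ⊕ p) ⊕ q = F ⊕ F = F
(p → (p ⊕ p)) ∨ ((c ⊕ p) ⊕ q) = T ∨ F = T

T


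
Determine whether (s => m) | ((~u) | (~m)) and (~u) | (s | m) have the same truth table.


Compare truth tables:
m | s | u | φ | ψ
-----------------
False | False | False | True | True
True | False | False | True | True
False | True | False | True | True
True | True | False | True | True
False | False | True | True | False
True | False | True | True | True
False | True | True | True | True
True | True | True | True | True
They differ at row 5 (m=False, s=False, u=True): φ=True but ψ=False.

No, they are not logically equivalent.


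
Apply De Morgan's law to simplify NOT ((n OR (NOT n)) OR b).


De Morgan: the negation of a disjunction is the conjunction of the negations.
Distribute NOT across OR, flipping it to AND, and negate each literal.

((NOT n) AND n) AND (NOT b)


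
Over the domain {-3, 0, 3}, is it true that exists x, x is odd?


Evaluate the predicate on each element: -3:True, 0:False, 3:True.
Witness x = -3 satisfies the predicate.

True


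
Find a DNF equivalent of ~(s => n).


Step 1: Rewrite implication then negate: ¬(¬s ∨ n) = s ∧ ¬n.

s & (~n)


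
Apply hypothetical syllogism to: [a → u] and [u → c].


Hypothetical syllogism: from (P → Q) and (Q → R), infer (P → R).
Chain the two implications through the shared middle term 'u'.

a → c


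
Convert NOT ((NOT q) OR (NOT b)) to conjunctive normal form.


Step 1: Apply De Morgan: ¬((¬q) ∨ (¬b)) = ¬(¬q) ∧ ¬(¬b).
Step 2: Eliminate any double negations (¬¬X = X).

q AND b


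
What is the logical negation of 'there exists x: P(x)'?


¬(for all x: φ) = there exists x: ¬φ, and ¬(there exists x: φ) = for all x: ¬φ.
Apply to the existential statement.

for all x: NOT(P(x))


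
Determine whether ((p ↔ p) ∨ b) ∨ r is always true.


Build the truth table over {b, p, r}:
b | p | r | φ
-------------
F | F | F | T
T | F | F | T
F | T | F | T
T | T | F | T
F | F | T | T
T | F | T | T
F | T | T | T
T | T | T | T
Every row evaluates to true.

Yes, it is a tautology.


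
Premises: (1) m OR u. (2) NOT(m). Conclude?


Disjunctive syllogism: from (P ∨ Q) and ¬P, infer Q.
One disjunct, 'm', is ruled out; the other must hold.

u


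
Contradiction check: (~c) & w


Truth table over {c, w}:
c | w | φ
---------
False | False | False
True | False | False
False | True | True
True | True | False
Satisfying assignment at row 3: c=False, w=True gives True.

No, it is not a contradiction.


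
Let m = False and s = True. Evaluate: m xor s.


Exclusive or is true when exactly one operand is true.
Substitute: m=False, s=True.
False xor True evaluates to True.

True


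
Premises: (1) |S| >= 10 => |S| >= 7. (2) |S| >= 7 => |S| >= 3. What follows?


Hypothetical syllogism: from (P → Q) and (Q → R), infer (P → R).
Chain the two implications through the shared middle term '|S| >= 7'.

|S| >= 10 => |S| >= 3


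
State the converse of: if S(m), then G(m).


The converse of (P → Q) is (Q → P). It is not in general equivalent to the original.
Here P = 'S(m)' and Q = 'G(m)'.

If G(m), then S(m).


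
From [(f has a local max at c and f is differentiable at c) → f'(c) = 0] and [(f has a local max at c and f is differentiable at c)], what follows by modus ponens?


Modus ponens: from (P → Q) and P, infer Q.
P = '(f has a local max at c and f is differentiable at c)' is asserted, and P → Q holds, so Q follows.

f'(c) = 0.


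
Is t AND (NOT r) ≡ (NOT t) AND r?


Compare truth tables:
r | t | φ | ψ
-------------
F | F | F | F
T | F | F | T
F | T | T | F
T | T | F | F
They differ at row 2 (r=T, t=F): φ=F but ψ=T.

No, they are not logically equivalent.


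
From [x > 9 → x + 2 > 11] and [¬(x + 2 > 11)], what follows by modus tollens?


Modus tollens: from (P → Q) and ¬Q, infer ¬P.
Q = 'x + 2 > 11' is denied; since P → Q, P must also fail.

Not (x > 9).


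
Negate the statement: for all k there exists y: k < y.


Negation flips each quantifier (∀↔∃) and negates the inner predicate.
¬(for all k there exists y: φ) = there exists k for all y: ¬φ.

there exists k for all y: NOT(k < y)


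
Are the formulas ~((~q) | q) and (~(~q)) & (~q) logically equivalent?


Compare truth tables:
q | φ | ψ
---------
False | False | False
True | False | False
The columns φ and ψ agree on every row.

Yes, they are logically equivalent.


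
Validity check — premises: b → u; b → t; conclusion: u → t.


This is (no valid rule). There exist truth assignments where the premises are all true but the conclusion is false.

Invalid.


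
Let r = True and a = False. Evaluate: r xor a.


Exclusive or is true when exactly one operand is true.
Substitute: r=True, a=False.
True xor False evaluates to True.

True


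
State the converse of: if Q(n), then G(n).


The converse of (P → Q) is (Q → P). It is not in general equivalent to the original.
Here P = 'Q(n)' and Q = 'G(n)'.

If G(n), then Q(n).


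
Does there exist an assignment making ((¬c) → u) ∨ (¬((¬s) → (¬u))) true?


Search for a satisfying assignment over {c, s, u}.
Try c=T, s=F, u=F: the formula evaluates to T.
A satisfying assignment exists.

Satisfiable.


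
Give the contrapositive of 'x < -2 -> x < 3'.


The contrapositive of (P → Q) is (¬Q → ¬P); it is logically equivalent to the original.
Here P = 'x < -2' and Q = 'x < 3'.

If not (x < 3), then not (x < -2).


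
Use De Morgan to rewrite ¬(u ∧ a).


De Morgan: the negation of a conjunction is the disjunction of the negations.
Distribute ¬ across ∧, flipping it to ∨, and negate each literal.

(¬u) ∨ (¬a)


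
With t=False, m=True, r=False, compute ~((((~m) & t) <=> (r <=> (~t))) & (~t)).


Substitute t=False, m=True, r=False:
~m = False
(~m) & t = False & False = False
~t = True
r <=> (~t) = False <=> True = False
((~m) & t) <=> (r <=> (~t)) = False <=> False = True
~t = True
(((~m) & t) <=> (r <=> (~t))) & (~t) = True & True = True
~((((~m) & t) <=> (r <=> (~t))) & (~t)) = False

False


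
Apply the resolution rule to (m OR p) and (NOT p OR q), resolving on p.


The clauses contain complementary literals p and NOTp.
Resolution eliminates this pair and disjoins the remaining literals (merging duplicates).

(m OR q)


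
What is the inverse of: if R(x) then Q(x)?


The inverse of (P → Q) is (¬P → ¬Q). It is equivalent to the converse, not to the original.
Here P = 'R(x)' and Q = 'Q(x)'.

If not (R(x)), then not (Q(x)).


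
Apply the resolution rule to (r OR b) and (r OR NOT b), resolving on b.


The clauses contain complementary literals b and NOTb.
Resolution eliminates this pair and disjoins the remaining literals (merging duplicates).

r


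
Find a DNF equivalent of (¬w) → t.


Step 1: Rewrite (¬w) → t as ¬(¬w) ∨ t.
Step 2: Eliminate any double negations (¬¬X = X).

w ∨ t


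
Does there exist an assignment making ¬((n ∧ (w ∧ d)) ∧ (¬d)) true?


Search for a satisfying assignment over {d, n, w}.
Try d=F, n=F, w=F: the formula evaluates to T.
A satisfying assignment exists.

Satisfiable.


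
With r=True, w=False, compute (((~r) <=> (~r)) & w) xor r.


Substitute r=True, w=False:
~r = False
~r = False
(~r) <=> (~r) = False <=> False = True
((~r) <=> (~r)) & w = True & False = False
(((~r) <=> (~r)) & w) xor r = False xor True = True

True


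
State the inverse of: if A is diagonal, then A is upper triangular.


The inverse of (P → Q) is (¬P → ¬Q). It is equivalent to the converse, not to the original.
Here P = 'A is diagonal' and Q = 'A is upper triangular'.

If not (A is diagonal), then not (A is upper triangular).


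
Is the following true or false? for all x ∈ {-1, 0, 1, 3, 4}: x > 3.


Evaluate the predicate on each element: -1:F, 0:F, 1:F, 3:F, 4:T.
Counterexample x = -1 fails the predicate.

F


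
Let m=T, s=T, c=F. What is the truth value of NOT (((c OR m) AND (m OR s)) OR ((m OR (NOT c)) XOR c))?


Substitute m=T, s=T, c=F:
c OR m = F OR T = T
m OR s = T OR T = T
(c OR m) AND (m OR s) = T AND T = T
NOT c = T
m OR (NOT c) = T OR T = T
(m OR (NOT c)) XOR c = T XOR F = T
((c OR m) AND (m OR s)) OR ((m OR (NOT c)) XOR c) = T OR T = T
NOT (((c OR m) AND (m OR s)) OR ((m OR (NOT c)) XOR c)) = F

F


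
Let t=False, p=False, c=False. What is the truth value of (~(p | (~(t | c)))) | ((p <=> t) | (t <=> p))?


Substitute t=False, p=False, c=False:
t | c = False | False = False
~(t | c) = True
p | (~(t | c)) = False | True = True
~(p | (~(t | c))) = False
p <=> t = False <=> False = True
t <=> p = False <=> False = True
(p <=> t) | (t <=> p) = True | True = True
(~(p | (~(t | c)))) | ((p <=> t) | (t <=> p)) = False | True = True

True


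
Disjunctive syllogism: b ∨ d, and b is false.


Disjunctive syllogism: from (P ∨ Q) and ¬P, infer Q.
One disjunct, 'b', is ruled out; the other must hold.

d


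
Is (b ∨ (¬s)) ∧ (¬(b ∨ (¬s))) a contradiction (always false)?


Truth table over {b, s}:
b | s | φ
---------
F | F | F
T | F | F
F | T | F
T | T | F
Every row is false.

Yes, it is a contradiction.


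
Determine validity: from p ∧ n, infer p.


This matches the form of conjunction elimination: the conclusion follows in every model of the premises.

Valid.


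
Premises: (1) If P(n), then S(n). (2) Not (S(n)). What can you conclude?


Modus tollens: from (P → Q) and ¬Q, infer ¬P.
Q = 'S(n)' is denied; since P → Q, P must also fail.

Not (P(n)).


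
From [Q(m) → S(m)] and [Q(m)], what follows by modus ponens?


Modus ponens: from (P → Q) and P, infer Q.
P = 'Q(m)' is asserted, and P → Q holds, so Q follows.

S(m).


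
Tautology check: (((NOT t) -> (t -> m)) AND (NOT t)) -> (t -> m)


Build the truth table over {m, t}:
m | t | φ
---------
F | F | T
T | F | T
F | T | T
T | T | T
Every row evaluates to true.

Yes, it is a tautology.


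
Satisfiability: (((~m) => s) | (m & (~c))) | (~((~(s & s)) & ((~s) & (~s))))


Search for a satisfying assignment over {c, m, s}.
Try c=False, m=True, s=False: the formula evaluates to True.
A satisfying assignment exists.

Satisfiable.


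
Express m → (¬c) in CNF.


Step 1: Rewrite m → (¬c) as ¬m ∨ (¬c).

(¬m) ∨ (¬c)


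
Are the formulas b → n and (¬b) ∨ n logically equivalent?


Compare truth tables:
b | n | φ | ψ
-------------
F | F | T | T
T | F | F | F
F | T | T | T
T | T | T | T
The columns φ and ψ agree on every row.

Yes, they are logically equivalent.


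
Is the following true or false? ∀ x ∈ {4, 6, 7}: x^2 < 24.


Evaluate the predicate on each element: 4:T, 6:F, 7:F.
Counterexample x = 6 fails the predicate.

F


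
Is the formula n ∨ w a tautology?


Build the truth table over {n, w}:
n | w | φ
---------
F | F | F
T | F | T
F | T | T
T | T | T
Counterexample at row 1: with n=F, w=F, the formula is F.

No, it is not a tautology.


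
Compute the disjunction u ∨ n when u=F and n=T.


Disjunction is false only when both operands are false.
Substitute: u=F, n=T.
F ∨ T evaluates to T.

T


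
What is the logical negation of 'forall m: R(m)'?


¬(forall x: φ) = exists x: ¬φ, and ¬(exists x: φ) = forall x: ¬φ.
Apply to the universal statement.

exists m: ~(R(m))


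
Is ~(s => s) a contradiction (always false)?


Truth table over {s}:
s | φ
-----
False | False
True | False
Every row is false.

Yes, it is a contradiction.


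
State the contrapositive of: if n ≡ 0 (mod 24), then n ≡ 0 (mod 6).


The contrapositive of (P → Q) is (¬Q → ¬P); it is logically equivalent to the original.
Here P = 'n ≡ 0 (mod 24)' and Q = 'n ≡ 0 (mod 6)'.

If not (n ≡ 0 (mod 6)), then not (n ≡ 0 (mod 24)).


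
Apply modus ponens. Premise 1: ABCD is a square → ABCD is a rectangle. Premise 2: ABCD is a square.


Modus ponens: from (P → Q) and P, infer Q.
P = 'ABCD is a square' is asserted, and P → Q holds, so Q follows.

ABCD is a rectangle.


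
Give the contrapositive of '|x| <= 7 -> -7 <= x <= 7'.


The contrapositive of (P → Q) is (¬Q → ¬P); it is logically equivalent to the original.
Here P = '|x| <= 7' and Q = '-7 <= x <= 7'.

If not (-7 <= x <= 7), then not (|x| <= 7).


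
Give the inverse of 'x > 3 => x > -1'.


The inverse of (P → Q) is (¬P → ¬Q). It is equivalent to the converse, not to the original.
Here P = 'x > 3' and Q = 'x > -1'.

If not (x > 3), then not (x > -1).


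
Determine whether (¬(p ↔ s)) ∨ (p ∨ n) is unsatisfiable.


Truth table over {n, p, s}:
n | p | s | φ
-------------
F | F | F | F
T | F | F | T
F | T | F | T
T | T | F | T
F | F | T | T
T | F | T | T
F | T | T | T
T | T | T | T
Satisfying assignment at row 2: n=T, p=F, s=F gives T.

No, it is not a contradiction.


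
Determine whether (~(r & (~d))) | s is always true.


Build the truth table over {d, r, s}:
d | r | s | φ
-------------
False | False | False | True
True | False | False | True
False | True | False | False
True | True | False | True
False | False | True | True
True | False | True | True
False | True | True | True
True | True | True | True
Counterexample at row 3: with d=False, r=True, s=False, the formula is False.

No, it is not a tautology.


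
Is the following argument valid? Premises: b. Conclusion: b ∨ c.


This matches the form of disjunction introduction: the conclusion follows in every model of the premises.

Valid.


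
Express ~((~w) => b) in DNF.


Step 1: Rewrite implication then negate: ¬(¬(¬w) ∨ b) = (¬w) ∧ ¬b.

(~w) & (~b)


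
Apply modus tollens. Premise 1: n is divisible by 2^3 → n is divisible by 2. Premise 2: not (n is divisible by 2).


Modus tollens: from (P → Q) and ¬Q, infer ¬P.
Q = 'n is divisible by 2' is denied; since P → Q, P must also fail.

Not (n is divisible by 2^3).


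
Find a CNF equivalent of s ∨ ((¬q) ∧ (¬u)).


Step 1: Distribute ∨ over ∧: s ∨ ((¬q) ∧ (¬u)) = (s ∨ (¬q)) ∧ (s ∨ (¬u)).

(s ∨ (¬q)) ∧ (s ∨ (¬u))


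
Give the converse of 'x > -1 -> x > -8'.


The converse of (P → Q) is (Q → P). It is not in general equivalent to the original.
Here P = 'x > -1' and Q = 'x > -8'.

If x > -8, then x > -1.


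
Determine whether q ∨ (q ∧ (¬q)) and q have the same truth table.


Compare truth tables:
q | φ | ψ
---------
F | F | F
T | T | T
The columns φ and ψ agree on every row.

Yes, they are logically equivalent.


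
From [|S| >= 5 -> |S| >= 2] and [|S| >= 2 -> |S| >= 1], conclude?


Hypothetical syllogism: from (P → Q) and (Q → R), infer (P → R).
Chain the two implications through the shared middle term '|S| >= 2'.

|S| >= 5 -> |S| >= 1


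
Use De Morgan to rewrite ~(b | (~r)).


De Morgan: the negation of a disjunction is the conjunction of the negations.
Distribute ~ across |, flipping it to &, and negate each literal.

(~b) & r


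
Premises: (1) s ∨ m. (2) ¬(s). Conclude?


Disjunctive syllogism: from (P ∨ Q) and ¬P, infer Q.
One disjunct, 's', is ruled out; the other must hold.

m


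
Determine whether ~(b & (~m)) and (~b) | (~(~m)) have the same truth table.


Compare truth tables:
b | m | φ | ψ
-------------
False | False | True | True
True | False | False | False
False | True | True | True
True | True | True | True
The columns φ and ψ agree on every row.

Yes, they are logically equivalent.


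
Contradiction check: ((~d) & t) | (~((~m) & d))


Truth table over {d, m, t}:
d | m | t | φ
-------------
False | False | False | True
True | False | False | False
False | True | False | True
True | True | False | True
False | False | True | True
True | False | True | False
False | True | True | True
True | True | True | True
Satisfying assignment at row 1: d=False, m=False, t=False gives True.

No, it is not a contradiction.


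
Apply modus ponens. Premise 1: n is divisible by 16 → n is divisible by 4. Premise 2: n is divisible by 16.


Modus ponens: from (P → Q) and P, infer Q.
P = 'n is divisible by 16' is asserted, and P → Q holds, so Q follows.

n is divisible by 4.


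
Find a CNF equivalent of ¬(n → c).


Step 1: Rewrite n → c as ¬n ∨ c.
Step 2: Negate: ¬(¬n ∨ c) = n ∧ ¬c (De Morgan + double negation).

n ∧ (¬c)


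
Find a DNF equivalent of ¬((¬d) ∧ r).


Step 1: Apply De Morgan: ¬((¬d) ∧ r) = ¬(¬d) ∨ ¬r.
Step 2: Eliminate any double negations (¬¬X = X).

d ∨ (¬r)


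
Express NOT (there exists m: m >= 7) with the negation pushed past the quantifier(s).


¬(for all x: φ) = there exists x: ¬φ, and ¬(there exists x: φ) = for all x: ¬φ.
Apply to the existential statement.

for all m: NOT(m >= 7)


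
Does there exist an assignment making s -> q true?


Search for a satisfying assignment over {q, s}.
Try q=F, s=F: the formula evaluates to T.
A satisfying assignment exists.

Satisfiable.


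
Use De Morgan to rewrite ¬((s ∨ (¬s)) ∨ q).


De Morgan: the negation of a disjunction is the conjunction of the negations.
Distribute ¬ across ∨, flipping it to ∧, and negate each literal.

((¬s) ∧ s) ∧ (¬q)


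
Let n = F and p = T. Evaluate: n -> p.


Implication is false only when antecedent is true and consequent is false.
Substitute: n=F, p=T.
F -> T evaluates to T.

T


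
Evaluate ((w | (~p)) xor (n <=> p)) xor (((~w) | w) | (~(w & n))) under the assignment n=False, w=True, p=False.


Substitute n=False, w=True, p=False:
~p = True
w | (~p) = True | True = True
n <=> p = False <=> False = True
(w | (~p)) xor (n <=> p) = True xor True = False
~w = False
(~w) | w = False | True = True
w & n = True & False = False
~(w & n) = True
((~w) | w) | (~(w & n)) = True | True = True
((w | (~p)) xor (n <=> p)) xor (((~w) | w) | (~(w & n))) = False xor True = True

True


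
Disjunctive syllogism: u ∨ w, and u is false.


Disjunctive syllogism: from (P ∨ Q) and ¬P, infer Q.
One disjunct, 'u', is ruled out; the other must hold.

w


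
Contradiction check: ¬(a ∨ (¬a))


Truth table over {a}:
a | φ
-----
F | F
T | F
Every row is false.

Yes, it is a contradiction.


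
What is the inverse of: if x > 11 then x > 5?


The inverse of (P → Q) is (¬P → ¬Q). It is equivalent to the converse, not to the original.
Here P = 'x > 11' and Q = 'x > 5'.

If not (x > 11), then not (x > 5).


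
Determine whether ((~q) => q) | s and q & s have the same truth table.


Compare truth tables:
q | s | φ | ψ
-------------
False | False | False | False
True | False | True | False
False | True | True | False
True | True | True | True
They differ at row 2 (q=True, s=False): φ=True but ψ=False.

No, they are not logically equivalent.


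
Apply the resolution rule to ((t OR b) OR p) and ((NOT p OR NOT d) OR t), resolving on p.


The clauses contain complementary literals p and NOTp.
Resolution eliminates this pair and disjoins the remaining literals (merging duplicates).

((t OR b) OR NOT d)


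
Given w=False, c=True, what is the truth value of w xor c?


Exclusive or is true when exactly one operand is true.
Substitute: w=False, c=True.
False xor True evaluates to True.

True


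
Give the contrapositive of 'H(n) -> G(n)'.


The contrapositive of (P → Q) is (¬Q → ¬P); it is logically equivalent to the original.
Here P = 'H(n)' and Q = 'G(n)'.

If not (G(n)), then not (H(n)).


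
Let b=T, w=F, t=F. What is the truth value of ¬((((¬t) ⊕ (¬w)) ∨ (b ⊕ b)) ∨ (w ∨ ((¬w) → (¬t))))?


Substitute b=T, w=F, t=F:
… (earlier sub-steps elided)
¬w = T
(¬t) ⊕ (¬w) = T ⊕ T = F
b ⊕ b = T ⊕ T = F
((¬t) ⊕ (¬w)) ∨ (b ⊕ b) = F ∨ F = F
¬w = T
¬t = T
(¬w) → (¬t) = T → T = T
w ∨ ((¬w) → (¬t)) = F ∨ T = T
(((¬t) ⊕ (¬w)) ∨ (b ⊕ b)) ∨ (w ∨ ((¬w) → (¬t))) = F ∨ T = T
¬((((¬t) ⊕ (¬w)) ∨ (b ⊕ b)) ∨ (w ∨ ((¬w) → (¬t)))) = F

F


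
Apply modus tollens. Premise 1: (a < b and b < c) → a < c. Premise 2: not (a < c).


Modus tollens: from (P → Q) and ¬Q, infer ¬P.
Q = 'a < c' is denied; since P → Q, P must also fail.

Not ((a < b and b < c)).


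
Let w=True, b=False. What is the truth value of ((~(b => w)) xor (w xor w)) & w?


Substitute w=True, b=False:
b => w = False => True = True
~(b => w) = False
w xor w = True xor True = False
(~(b => w)) xor (w xor w) = False xor False = False
((~(b => w)) xor (w xor w)) & w = False & True = False

False


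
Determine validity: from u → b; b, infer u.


This is affirming the consequent (fallacy). There exist truth assignments where the premises are all true but the conclusion is false.

Invalid.


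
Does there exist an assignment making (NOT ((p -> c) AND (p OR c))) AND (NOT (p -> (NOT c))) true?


Check all 4 assignments over {c, p}:
c | p | φ
---------
F | F | F
T | F | F
F | T | F
T | T | F
No assignment makes the formula true.

Unsatisfiable.


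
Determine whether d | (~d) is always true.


Build the truth table over {d}:
d | φ
-----
False | True
True | True
Every row evaluates to true.

Yes, it is a tautology.


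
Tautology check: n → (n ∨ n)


Build the truth table over {n}:
n | φ
-----
F | T
T | T
Every row evaluates to true.

Yes, it is a tautology.


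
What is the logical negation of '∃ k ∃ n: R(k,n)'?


Negation flips each quantifier (∀↔∃) and negates the inner predicate.
¬(∃ k ∃ n: φ) = ∀ k ∀ n: ¬φ.

∀ k ∀ n: ¬(R(k,n))


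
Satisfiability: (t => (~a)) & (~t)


Search for a satisfying assignment over {a, t}.
Try a=False, t=False: the formula evaluates to True.
A satisfying assignment exists.

Satisfiable.


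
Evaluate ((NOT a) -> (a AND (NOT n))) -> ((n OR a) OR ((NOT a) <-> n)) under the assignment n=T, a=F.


Substitute n=T, a=F:
NOT a = T
NOT n = F
a AND (NOT n) = F AND F = F
(NOT a) -> (a AND (NOT n)) = T -> F = F
n OR a = T OR F = T
NOT a = T
(NOT a) <-> n = T <-> T = T
(n OR a) OR ((NOT a) <-> n) = T OR T = T
((NOT a) -> (a AND (NOT n))) -> ((n OR a) OR ((NOT a) <-> n)) = F -> T = T

T


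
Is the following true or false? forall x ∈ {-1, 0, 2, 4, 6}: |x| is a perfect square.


Evaluate the predicate on each element: -1:True, 0:True, 2:False, 4:True, 6:False.
Counterexample x = 2 fails the predicate.

False


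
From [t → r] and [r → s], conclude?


Hypothetical syllogism: from (P → Q) and (Q → R), infer (P → R).
Chain the two implications through the shared middle term 'r'.

t → s


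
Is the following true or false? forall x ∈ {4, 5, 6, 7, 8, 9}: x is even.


Evaluate the predicate on each element: 4:True, 5:False, 6:True, 7:False, 8:True, 9:False.
Counterexample x = 5 fails the predicate.

False


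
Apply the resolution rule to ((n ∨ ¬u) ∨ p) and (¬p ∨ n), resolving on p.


The clauses contain complementary literals p and ¬p.
Resolution eliminates this pair and disjoins the remaining literals (merging duplicates).

(¬u ∨ n)


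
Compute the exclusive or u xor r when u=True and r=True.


Exclusive or is true when exactly one operand is true.
Substitute: u=True, r=True.
True xor True evaluates to False.

False


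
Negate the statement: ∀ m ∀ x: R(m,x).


Negation flips each quantifier (∀↔∃) and negates the inner predicate.
¬(∀ m ∀ x: φ) = ∃ m ∃ x: ¬φ.

∃ m ∃ x: ¬(R(m,x))


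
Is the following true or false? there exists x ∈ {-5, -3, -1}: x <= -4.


Evaluate the predicate on each element: -5:T, -3:F, -1:F.
Witness x = -5 satisfies the predicate.

T


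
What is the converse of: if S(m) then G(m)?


The converse of (P → Q) is (Q → P). It is not in general equivalent to the original.
Here P = 'S(m)' and Q = 'G(m)'.

If G(m), then S(m).


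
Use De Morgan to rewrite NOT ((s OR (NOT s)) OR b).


De Morgan: the negation of a disjunction is the conjunction of the negations.
Distribute NOT across OR, flipping it to AND, and negate each literal.

((NOT s) AND s) AND (NOT b)


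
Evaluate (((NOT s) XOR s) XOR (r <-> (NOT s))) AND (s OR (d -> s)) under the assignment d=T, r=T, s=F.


Substitute d=T, r=T, s=F:
NOT s = T
(NOT s) XOR s = T XOR F = T
NOT s = T
r <-> (NOT s) = T <-> T = T
((NOT s) XOR s) XOR (r <-> (NOT s)) = T XOR T = F
d -> s = T -> F = F
s OR (d -> s) = F OR F = F
(((NOT s) XOR s) XOR (r <-> (NOT s))) AND (s OR (d -> s)) = F AND F = F

F


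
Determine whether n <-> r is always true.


Build the truth table over {n, r}:
n | r | φ
---------
F | F | T
T | F | F
F | T | F
T | T | T
Counterexample at row 2: with n=T, r=F, the formula is F.

No, it is not a tautology.


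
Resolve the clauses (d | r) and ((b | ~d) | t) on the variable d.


The clauses contain complementary literals d and ~d.
Resolution eliminates this pair and disjoins the remaining literals (merging duplicates).

((r | b) | t)


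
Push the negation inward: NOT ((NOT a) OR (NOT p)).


De Morgan: the negation of a disjunction is the conjunction of the negations.
Distribute NOT across OR, flipping it to AND, and negate each literal.

a AND p


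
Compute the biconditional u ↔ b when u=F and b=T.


Biconditional is true when both operands have the same truth value.
Substitute: u=F, b=T.
F ↔ T evaluates to F.

F


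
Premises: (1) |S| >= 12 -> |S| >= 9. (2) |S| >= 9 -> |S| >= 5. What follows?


Hypothetical syllogism: from (P → Q) and (Q → R), infer (P → R).
Chain the two implications through the shared middle term '|S| >= 9'.

|S| >= 12 -> |S| >= 5


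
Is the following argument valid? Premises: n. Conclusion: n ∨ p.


This matches the form of disjunction introduction: the conclusion follows in every model of the premises.

Valid.


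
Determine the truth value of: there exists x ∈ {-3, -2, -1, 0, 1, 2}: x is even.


Evaluate the predicate on each element: -3:F, -2:T, -1:F, 0:T, 1:F, 2:T.
Witness x = -2 satisfies the predicate.

T


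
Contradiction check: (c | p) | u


Truth table over {c, p, u}:
c | p | u | φ
-------------
False | False | False | False
True | False | False | True
False | True | False | True
True | True | False | True
False | False | True | True
True | False | True | True
False | True | True | True
True | True | True | True
Satisfying assignment at row 2: c=True, p=False, u=False gives True.

No, it is not a contradiction.


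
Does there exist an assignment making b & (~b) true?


Check all 2 assignments over {b}:
b | φ
-----
False | False
True | False
No assignment makes the formula true.

Unsatisfiable.


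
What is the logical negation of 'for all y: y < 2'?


¬(for all x: φ) = there exists x: ¬φ, and ¬(there exists x: φ) = for all x: ¬φ.
Apply to the universal statement.

there exists y: NOT(y < 2)


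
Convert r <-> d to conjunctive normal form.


Step 1: Rewrite r ↔ d as (r → d) ∧ (d → r).
Step 2: Rewrite each implication as a disjunction.

((NOT r) OR d) AND ((NOT d) OR r)


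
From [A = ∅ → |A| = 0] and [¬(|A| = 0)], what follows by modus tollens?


Modus tollens: from (P → Q) and ¬Q, infer ¬P.
Q = '|A| = 0' is denied; since P → Q, P must also fail.

Not (A = ∅).


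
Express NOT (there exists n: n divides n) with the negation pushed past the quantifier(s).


¬(for all x: φ) = there exists x: ¬φ, and ¬(there exists x: φ) = for all x: ¬φ.
Apply to the existential statement.

for all n: NOT(n divides n)


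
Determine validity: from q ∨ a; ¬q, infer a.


This matches the form of disjunctive syllogism: the conclusion follows in every model of the premises.

Valid.


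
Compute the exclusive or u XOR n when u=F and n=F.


Exclusive or is true when exactly one operand is true.
Substitute: u=F, n=F.
F XOR F evaluates to F.

F


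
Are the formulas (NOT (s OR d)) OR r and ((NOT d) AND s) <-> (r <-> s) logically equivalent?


Compare truth tables:
d | r | s | φ | ψ
-----------------
F | F | F | T | F
T | F | F | F | F
F | T | F | T | T
T | T | F | T | T
F | F | T | F | F
T | F | T | F | T
F | T | T | T | T
T | T | T | T | F
They differ at row 1 (d=F, r=F, s=F): φ=T but ψ=F.

No, they are not logically equivalent.


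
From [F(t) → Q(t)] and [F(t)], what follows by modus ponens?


Modus ponens: from (P → Q) and P, infer Q.
P = 'F(t)' is asserted, and P → Q holds, so Q follows.

Q(t).


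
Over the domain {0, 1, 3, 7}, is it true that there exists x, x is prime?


Evaluate the predicate on each element: 0:F, 1:F, 3:T, 7:T.
Witness x = 3 satisfies the predicate.

T
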